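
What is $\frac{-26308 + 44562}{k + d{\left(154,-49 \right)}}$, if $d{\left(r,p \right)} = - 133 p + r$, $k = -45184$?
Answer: $- \frac{18254}{38513} \approx -0.47397$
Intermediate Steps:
$d{\left(r,p \right)} = r - 133 p$
$\frac{-26308 + 44562}{k + d{\left(154,-49 \right)}} = \frac{-26308 + 44562}{-45184 + \left(154 - -6517\right)} = \frac{18254}{-45184 + \left(154 + 6517\right)} = \frac{18254}{-45184 + 6671} = \frac{18254}{-38513} = 18254 \left(- \frac{1}{38513}\right) = - \frac{18254}{38513}$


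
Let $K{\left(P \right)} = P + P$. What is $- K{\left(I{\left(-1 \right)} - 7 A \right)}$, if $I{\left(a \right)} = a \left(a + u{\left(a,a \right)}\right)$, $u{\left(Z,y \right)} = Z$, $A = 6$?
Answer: $80$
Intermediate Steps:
$I{\left(a \right)} = 2 a^{2}$ ($I{\left(a \right)} = a \left(a + a\right) = a 2 a = 2 a^{2}$)
$K{\left(P \right)} = 2 P$
$- K{\left(I{\left(-1 \right)} - 7 A \right)} = - 2 \left(2 \left(-1\right)^{2} - 42\right) = - 2 \left(2 \cdot 1 - 42\right) = - 2 \left(2 - 42\right) = - 2 \left(-40\right) = \left(-1\right) \left(-80\right) = 80$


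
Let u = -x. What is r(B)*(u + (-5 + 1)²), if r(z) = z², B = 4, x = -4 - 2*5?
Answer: 480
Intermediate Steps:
x = -14 (x = -4 - 10 = -14)
u = 14 (u = -1*(-14) = 14)
r(B)*(u + (-5 + 1)²) = 4²*(14 + (-5 + 1)²) = 16*(14 + (-4)²) = 16*(14 + 16) = 16*30 = 480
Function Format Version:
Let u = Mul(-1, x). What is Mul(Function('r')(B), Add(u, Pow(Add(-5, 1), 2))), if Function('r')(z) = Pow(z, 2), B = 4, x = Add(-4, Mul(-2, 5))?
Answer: 480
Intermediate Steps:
x = -14 (x = Add(-4, -10) = -14)
u = 14 (u = Mul(-1, -14) = 14)
Mul(Function('r')(B), Add(u, Pow(Add(-5, 1), 2))) = Mul(Pow(4, 2), Add(14, Pow(Add(-5, 1), 2))) = Mul(16, Add(14, Pow(-4, 2))) = Mul(16, Add(14, 16)) = Mul(16, 30) = 480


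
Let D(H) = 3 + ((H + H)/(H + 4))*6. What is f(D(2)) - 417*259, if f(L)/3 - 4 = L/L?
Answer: -107988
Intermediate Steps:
D(H) = 3 + 12*H/(4 + H) (D(H) = 3 + ((2*H)/(4 + H))*6 = 3 + (2*H/(4 + H))*6 = 3 + 12*H/(4 + H))
f(L) = 15 (f(L) = 12 + 3*(L/L) = 12 + 3*1 = 12 + 3 = 15)
f(D(2)) - 417*259 = 15 - 417*259 = 15 - 108003 = -107988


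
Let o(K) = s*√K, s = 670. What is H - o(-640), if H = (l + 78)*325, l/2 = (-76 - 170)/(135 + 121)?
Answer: 1582425/64 - 5360*I*√10 ≈ 24725.0 - 16950.0*I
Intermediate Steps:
l = -123/64 (l = 2*((-76 - 170)/(135 + 121)) = 2*(-246/256) = 2*(-246*1/256) = 2*(-123/128) = -123/64 ≈ -1.9219)
H = 1582425/64 (H = (-123/64 + 78)*325 = (4869/64)*325 = 1582425/64 ≈ 24725.)
o(K) = 670*√K
H - o(-640) = 1582425/64 - 670*√(-640) = 1582425/64 - 670*8*I*√10 = 1582425/64 - 5360*I*√10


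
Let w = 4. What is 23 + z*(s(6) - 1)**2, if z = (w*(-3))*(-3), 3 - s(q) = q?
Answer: 599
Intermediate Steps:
s(q) = 3 - q
z = 36 (z = (4*(-3))*(-3) = -12*(-3) = 36)
23 + z*(s(6) - 1)**2 = 23 + 36*((3 - 1*6) - 1)**2 = 23 + 36*((3 - 6) - 1)**2 = 23 + 36*(-3 - 1)**2 = 23 + 36*(-4)**2 = 23 + 36*16 = 23 + 576 = 599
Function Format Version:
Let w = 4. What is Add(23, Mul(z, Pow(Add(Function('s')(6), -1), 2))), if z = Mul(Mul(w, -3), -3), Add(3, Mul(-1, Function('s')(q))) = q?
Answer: 599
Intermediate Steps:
Function('s')(q) = Add(3, Mul(-1, q))
z = 36 (z = Mul(Mul(4, -3), -3) = Mul(-12, -3) = 36)
Add(23, Mul(z, Pow(Add(Function('s')(6), -1), 2))) = Add(23, Mul(36, Pow(Add(Add(3, Mul(-1, 6)), -1), 2))) = Add(23, Mul(36, Pow(Add(Add(3, -6), -1), 2))) = Add(23, Mul(36, Pow(Add(-3, -1), 2))) = Add(23, Mul(36, Pow(-4, 2))) = Add(23, Mul(36, 16)) = Add(23, 576) = 599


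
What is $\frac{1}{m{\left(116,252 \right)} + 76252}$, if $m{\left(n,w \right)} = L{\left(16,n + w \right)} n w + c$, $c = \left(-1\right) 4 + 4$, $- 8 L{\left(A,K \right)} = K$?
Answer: $- \frac{1}{1268420} \approx -7.8838 \cdot 10^{-7}$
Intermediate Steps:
$L{\left(A,K \right)} = - \frac{K}{8}$
$c = 0$ ($c = -4 + 4 = 0$)
$m{\left(n,w \right)} = n w \left(- \frac{n}{8} - \frac{w}{8}\right)$ ($m{\left(n,w \right)} = - \frac{n + w}{8} n w + 0 = \left(- \frac{n}{8} - \frac{w}{8}\right) n w + 0 = n \left(- \frac{n}{8} - \frac{w}{8}\right) w + 0 = n w \left(- \frac{n}{8} - \frac{w}{8}\right) + 0 = n w \left(- \frac{n}{8} - \frac{w}{8}\right)$)
$\frac{1}{m{\left(116,252 \right)} + 76252} = \frac{1}{\frac{1}{8} \cdot 116 \cdot 252 \left(\left(-1\right) 116 - 252\right) + 76252} = \frac{1}{\frac{1}{8} \cdot 116 \cdot 252 \left(-116 - 252\right) + 76252} = \frac{1}{\frac{1}{8} \cdot 116 \cdot 252 \left(-368\right) + 76252} = \frac{1}{-1344672 + 76252} = \frac{1}{-1268420} = - \frac{1}{1268420}$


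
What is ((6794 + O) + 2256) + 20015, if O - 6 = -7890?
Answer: 21181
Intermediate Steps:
O = -7884 (O = 6 - 7890 = -7884)
((6794 + O) + 2256) + 20015 = ((6794 - 7884) + 2256) + 20015 = (-1090 + 2256) + 20015 = 1166 + 20015 = 21181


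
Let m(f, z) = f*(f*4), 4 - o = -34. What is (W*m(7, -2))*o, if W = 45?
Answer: 335160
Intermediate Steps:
o = 38 (o = 4 - 1*(-34) = 4 + 34 = 38)
m(f, z) = 4*f² (m(f, z) = f*(4*f) = 4*f²)
(W*m(7, -2))*o = (45*(4*7²))*38 = (45*(4*49))*38 = (45*196)*38 = 8820*38 = 335160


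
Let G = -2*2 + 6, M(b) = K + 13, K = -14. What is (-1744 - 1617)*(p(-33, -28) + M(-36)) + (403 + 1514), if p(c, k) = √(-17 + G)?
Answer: 5278 - 3361*I*√15 ≈ 5278.0 - 13017.0*I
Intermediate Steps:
M(b) = -1 (M(b) = -14 + 13 = -1)
G = 2 (G = -4 + 6 = 2)
p(c, k) = I*√15 (p(c, k) = √(-17 + 2) = √(-15) = I*√15)
(-1744 - 1617)*(p(-33, -28) + M(-36)) + (403 + 1514) = (-1744 - 1617)*(I*√15 - 1) + (403 + 1514) = -3361*(-1 + I*√15) + 1917 = (3361 - 3361*I*√15) + 1917 = 5278 - 3361*I*√15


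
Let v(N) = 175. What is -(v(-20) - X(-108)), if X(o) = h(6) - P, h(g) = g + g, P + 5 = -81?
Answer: -77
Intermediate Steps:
P = -86 (P = -5 - 81 = -86)
h(g) = 2*g
X(o) = 98 (X(o) = 2*6 - 1*(-86) = 12 + 86 = 98)
-(v(-20) - X(-108)) = -(175 - 1*98) = -(175 - 98) = -1*77 = -77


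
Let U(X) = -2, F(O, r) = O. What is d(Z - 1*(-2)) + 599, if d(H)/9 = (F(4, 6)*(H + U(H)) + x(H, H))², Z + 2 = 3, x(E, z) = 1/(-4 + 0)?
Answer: 11609/16 ≈ 725.56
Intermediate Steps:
x(E, z) = -¼ (x(E, z) = 1/(-4) = -¼)
Z = 1 (Z = -2 + 3 = 1)
d(H) = 9*(-33/4 + 4*H)² (d(H) = 9*(4*(H - 2) - ¼)² = 9*(4*(-2 + H) - ¼)² = 9*((-8 + 4*H) - ¼)² = 9*(-33/4 + 4*H)²)
d(Z - 1*(-2)) + 599 = 9*(-33 + 16*(1 - 1*(-2)))²/16 + 599 = 9*(-33 + 16*(1 + 2))²/16 + 599 = 9*(-33 + 16*3)²/16 + 599 = 9*(-33 + 48)²/16 + 599 = (9/16)*15² + 599 = (9/16)*225 + 599 = 2025/16 + 599 = 11609/16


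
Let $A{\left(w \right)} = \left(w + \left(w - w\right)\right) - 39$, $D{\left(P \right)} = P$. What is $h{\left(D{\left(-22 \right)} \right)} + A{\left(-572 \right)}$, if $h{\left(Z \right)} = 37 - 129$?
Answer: $-703$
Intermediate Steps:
$A{\left(w \right)} = -39 + w$ ($A{\left(w \right)} = \left(w + 0\right) - 39 = w - 39 = -39 + w$)
$h{\left(Z \right)} = -92$ ($h{\left(Z \right)} = 37 - 129 = -92$)
$h{\left(D{\left(-22 \right)} \right)} + A{\left(-572 \right)} = -92 - 611 = -703$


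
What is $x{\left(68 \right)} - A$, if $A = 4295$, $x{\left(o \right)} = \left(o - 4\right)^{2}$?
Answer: $-199$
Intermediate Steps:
$x{\left(o \right)} = \left(-4 + o\right)^{2}$
$x{\left(68 \right)} - A = \left(-4 + 68\right)^{2} - 4295 = 64^{2} - 4295 = 4096 - 4295 = -199$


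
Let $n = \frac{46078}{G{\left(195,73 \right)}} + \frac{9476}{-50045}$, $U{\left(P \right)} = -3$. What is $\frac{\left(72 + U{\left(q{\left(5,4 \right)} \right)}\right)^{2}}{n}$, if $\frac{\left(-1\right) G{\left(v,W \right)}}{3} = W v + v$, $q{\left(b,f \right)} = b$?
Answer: $- \frac{206289183321}{54323791} \approx -3797.4$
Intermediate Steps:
$G{\left(v,W \right)} = - 3 v - 3 W v$ ($G{\left(v,W \right)} = - 3 \left(W v + v\right) = - 3 \left(v + W v\right) = - 3 v - 3 W v$)
$n = - \frac{54323791}{43328961}$ ($n = \frac{46078}{\left(-3\right) 195 \left(1 + 73\right)} + \frac{9476}{-50045} = \frac{46078}{\left(-3\right) 195 \cdot 74} + 9476 \left(- \frac{1}{50045}\right) = \frac{46078}{-43290} - \frac{9476}{50045} = 46078 \left(- \frac{1}{43290}\right) - \frac{9476}{50045} = - \frac{23039}{21645} - \frac{9476}{50045} = - \frac{54323791}{43328961} \approx -1.2538$)
$\frac{\left(72 + U{\left(q{\left(5,4 \right)} \right)}\right)^{2}}{n} = \frac{\left(72 - 3\right)^{2}}{- \frac{54323791}{43328961}} = 69^{2} \left(- \frac{43328961}{54323791}\right) = 4761 \left(- \frac{43328961}{54323791}\right) = - \frac{206289183321}{54323791}$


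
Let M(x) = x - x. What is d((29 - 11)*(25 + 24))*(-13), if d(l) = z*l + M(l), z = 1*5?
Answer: -57330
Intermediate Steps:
M(x) = 0
z = 5
d(l) = 5*l (d(l) = 5*l + 0 = 5*l)
d((29 - 11)*(25 + 24))*(-13) = (5*((29 - 11)*(25 + 24)))*(-13) = (5*(18*49))*(-13) = (5*882)*(-13) = 4410*(-13) = -57330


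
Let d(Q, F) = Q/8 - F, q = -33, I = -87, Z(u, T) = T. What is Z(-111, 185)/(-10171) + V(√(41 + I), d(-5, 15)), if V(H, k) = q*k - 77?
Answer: 35688559/81368 ≈ 438.61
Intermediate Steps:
d(Q, F) = -F + Q/8 (d(Q, F) = Q*(⅛) - F = Q/8 - F = -F + Q/8)
V(H, k) = -77 - 33*k (V(H, k) = -33*k - 77 = -77 - 33*k)
Z(-111, 185)/(-10171) + V(√(41 + I), d(-5, 15)) = 185/(-10171) + (-77 - 33*(-1*15 + (⅛)*(-5))) = 185*(-1/10171) + (-77 - 33*(-15 - 5/8)) = -185/10171 + (-77 - 33*(-125/8)) = -185/10171 + (-77 + 4125/8) = -185/10171 + 3509/8 = 35688559/81368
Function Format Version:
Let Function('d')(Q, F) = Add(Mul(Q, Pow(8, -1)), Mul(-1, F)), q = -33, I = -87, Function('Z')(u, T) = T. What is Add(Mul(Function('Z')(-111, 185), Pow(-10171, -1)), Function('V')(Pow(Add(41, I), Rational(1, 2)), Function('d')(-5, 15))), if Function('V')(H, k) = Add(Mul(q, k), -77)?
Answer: Rational(35688559, 81368) ≈ 438.61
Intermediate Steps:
Function('d')(Q, F) = Add(Mul(-1, F), Mul(Rational(1, 8), Q)) (Function('d')(Q, F) = Add(Mul(Q, Rational(1, 8)), Mul(-1, F)) = Add(Mul(Rational(1, 8), Q), Mul(-1, F)) = Add(Mul(-1, F), Mul(Rational(1, 8), Q)))
Function('V')(H, k) = Add(-77, Mul(-33, k)) (Function('V')(H, k) = Add(Mul(-33, k), -77) = Add(-77, Mul(-33, k)))
Add(Mul(Function('Z')(-111, 185), Pow(-10171, -1)), Function('V')(Pow(Add(41, I), Rational(1, 2)), Function('d')(-5, 15))) = Add(Mul(185, Pow(-10171, -1)), Add(-77, Mul(-33, Add(Mul(-1, 15), Mul(Rational(1, 8), -5))))) = Add(Mul(185, Rational(-1, 10171)), Add(-77, Mul(-33, Add(-15, Rational(-5, 8))))) = Add(Rational(-185, 10171), Add(-77, Mul(-33, Rational(-125, 8)))) = Add(Rational(-185, 10171), Add(-77, Rational(4125, 8))) = Add(Rational(-185, 10171), Rational(3509, 8)) = Rational(35688559, 81368)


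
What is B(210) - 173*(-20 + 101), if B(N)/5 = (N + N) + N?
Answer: -10863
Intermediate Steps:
B(N) = 15*N (B(N) = 5*((N + N) + N) = 5*(2*N + N) = 5*(3*N) = 15*N)
B(210) - 173*(-20 + 101) = 15*210 - 173*(-20 + 101) = 3150 - 173*81 = 3150 - 1*14013 = 3150 - 14013 = -10863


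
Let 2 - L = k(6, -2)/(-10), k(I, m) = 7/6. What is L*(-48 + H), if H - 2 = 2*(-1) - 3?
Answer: -2159/20 ≈ -107.95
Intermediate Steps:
k(I, m) = 7/6 (k(I, m) = 7*(1/6) = 7/6)
L = 127/60 (L = 2 - 7/(6*(-10)) = 2 - 7*(-1)/(6*10) = 2 - 1*(-7/60) = 2 + 7/60 = 127/60 ≈ 2.1167)
H = -3 (H = 2 + (2*(-1) - 3) = 2 + (-2 - 3) = 2 - 5 = -3)
L*(-48 + H) = 127*(-48 - 3)/60 = (127/60)*(-51) = -2159/20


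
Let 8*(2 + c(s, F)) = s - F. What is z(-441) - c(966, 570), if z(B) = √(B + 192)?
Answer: -95/2 + I*√249 ≈ -47.5 + 15.78*I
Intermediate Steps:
c(s, F) = -2 - F/8 + s/8 (c(s, F) = -2 + (s - F)/8 = -2 + (-F/8 + s/8) = -2 - F/8 + s/8)
z(B) = √(192 + B)
z(-441) - c(966, 570) = √(192 - 441) - (-2 - ⅛*570 + (⅛)*966) = √(-249) - (-2 - 285/4 + 483/4) = I*√249 - 1*95/2 = I*√249 - 95/2 = -95/2 + I*√249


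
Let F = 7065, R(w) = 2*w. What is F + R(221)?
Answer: 7507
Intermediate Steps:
F + R(221) = 7065 + 2*221 = 7065 + 442 = 7507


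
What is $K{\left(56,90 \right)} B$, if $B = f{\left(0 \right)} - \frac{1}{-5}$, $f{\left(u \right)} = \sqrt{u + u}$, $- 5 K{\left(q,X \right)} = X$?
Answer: $- \frac{18}{5} \approx -3.6$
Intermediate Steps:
$K{\left(q,X \right)} = - \frac{X}{5}$
$f{\left(u \right)} = \sqrt{2} \sqrt{u}$ ($f{\left(u \right)} = \sqrt{2 u} = \sqrt{2} \sqrt{u}$)
$B = \frac{1}{5}$ ($B = \sqrt{2} \sqrt{0} - \frac{1}{-5} = \sqrt{2} \cdot 0 - - \frac{1}{5} = 0 + \frac{1}{5} = \frac{1}{5} \approx 0.2$)
$K{\left(56,90 \right)} B = \left(- \frac{1}{5}\right) 90 \cdot \frac{1}{5} = \left(-18\right) \frac{1}{5} = - \frac{18}{5}$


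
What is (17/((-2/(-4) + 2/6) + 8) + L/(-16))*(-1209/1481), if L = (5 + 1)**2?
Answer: 83421/313972 ≈ 0.26570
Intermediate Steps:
L = 36 (L = 6**2 = 36)
(17/((-2/(-4) + 2/6) + 8) + L/(-16))*(-1209/1481) = (17/((-2/(-4) + 2/6) + 8) + 36/(-16))*(-1209/1481) = (17/((-2*(-1/4) + 2*(1/6)) + 8) + 36*(-1/16))*(-1209*1/1481) = (17/((1/2 + 1/3) + 8) - 9/4)*(-1209/1481) = (17/(5/6 + 8) - 9/4)*(-1209/1481) = (17/(53/6) - 9/4)*(-1209/1481) = (17*(6/53) - 9/4)*(-1209/1481) = (102/53 - 9/4)*(-1209/1481) = -69/212*(-1209/1481) = 83421/313972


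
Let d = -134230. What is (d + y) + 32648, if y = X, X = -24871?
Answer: -126453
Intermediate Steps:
y = -24871
(d + y) + 32648 = (-134230 - 24871) + 32648 = -159101 + 32648 = -126453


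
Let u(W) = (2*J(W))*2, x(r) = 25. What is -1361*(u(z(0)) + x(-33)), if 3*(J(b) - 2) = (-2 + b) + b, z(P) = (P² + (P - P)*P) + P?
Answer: -123851/3 ≈ -41284.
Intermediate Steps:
z(P) = P + P² (z(P) = (P² + 0*P) + P = (P² + 0) + P = P² + P = P + P²)
J(b) = 4/3 + 2*b/3 (J(b) = 2 + ((-2 + b) + b)/3 = 2 + (-2 + 2*b)/3 = 2 + (-⅔ + 2*b/3) = 4/3 + 2*b/3)
u(W) = 16/3 + 8*W/3 (u(W) = (2*(4/3 + 2*W/3))*2 = (8/3 + 4*W/3)*2 = 16/3 + 8*W/3)
-1361*(u(z(0)) + x(-33)) = -1361*((16/3 + 8*(0*(1 + 0))/3) + 25) = -1361*((16/3 + 8*(0*1)/3) + 25) = -1361*((16/3 + (8/3)*0) + 25) = -1361*((16/3 + 0) + 25) = -1361*(16/3 + 25) = -1361*91/3 = -123851/3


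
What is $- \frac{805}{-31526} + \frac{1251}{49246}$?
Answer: $\frac{19770514}{388132349} \approx 0.050938$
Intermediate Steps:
$- \frac{805}{-31526} + \frac{1251}{49246} = \left(-805\right) \left(- \frac{1}{31526}\right) + 1251 \cdot \frac{1}{49246} = \frac{805}{31526} + \frac{1251}{49246} = \frac{19770514}{388132349}$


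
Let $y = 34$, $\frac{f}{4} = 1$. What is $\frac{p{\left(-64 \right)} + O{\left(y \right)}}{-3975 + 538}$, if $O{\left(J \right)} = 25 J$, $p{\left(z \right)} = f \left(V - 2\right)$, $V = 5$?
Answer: $- \frac{862}{3437} \approx -0.2508$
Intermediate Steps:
$f = 4$ ($f = 4 \cdot 1 = 4$)
$p{\left(z \right)} = 12$ ($p{\left(z \right)} = 4 \left(5 - 2\right) = 4 \cdot 3 = 12$)
$\frac{p{\left(-64 \right)} + O{\left(y \right)}}{-3975 + 538} = \frac{12 + 25 \cdot 34}{-3975 + 538} = \frac{12 + 850}{-3437} = 862 \left(- \frac{1}{3437}\right) = - \frac{862}{3437}$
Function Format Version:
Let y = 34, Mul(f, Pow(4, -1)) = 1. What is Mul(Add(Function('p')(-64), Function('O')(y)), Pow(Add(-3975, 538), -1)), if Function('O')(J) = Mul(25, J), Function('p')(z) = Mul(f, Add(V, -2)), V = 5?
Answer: Rational(-862, 3437) ≈ -0.25080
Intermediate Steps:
f = 4 (f = Mul(4, 1) = 4)
Function('p')(z) = 12 (Function('p')(z) = Mul(4, Add(5, -2)) = Mul(4, 3) = 12)
Mul(Add(Function('p')(-64), Function('O')(y)), Pow(Add(-3975, 538), -1)) = Mul(Add(12, Mul(25, 34)), Pow(Add(-3975, 538), -1)) = Mul(Add(12, 850), Pow(-3437, -1)) = Mul(862, Rational(-1, 3437)) = Rational(-862, 3437)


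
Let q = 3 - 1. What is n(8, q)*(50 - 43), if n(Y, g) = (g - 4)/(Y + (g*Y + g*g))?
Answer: -1/2 ≈ -0.50000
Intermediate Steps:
q = 2
n(Y, g) = (-4 + g)/(Y + g**2 + Y*g) (n(Y, g) = (-4 + g)/(Y + (Y*g + g**2)) = (-4 + g)/(Y + (g**2 + Y*g)) = (-4 + g)/(Y + g**2 + Y*g))
n(8, q)*(50 - 43) = ((-4 + 2)/(8 + 2**2 + 8*2))*(50 - 43) = (-2/(8 + 4 + 16))*7 = (-2/28)*7 = ((1/28)*(-2))*7 = -1/14*7 = -1/2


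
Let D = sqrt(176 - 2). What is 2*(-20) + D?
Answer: -40 + sqrt(174) ≈ -26.809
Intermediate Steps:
D = sqrt(174) ≈ 13.191
2*(-20) + D = 2*(-20) + sqrt(174) = -40 + sqrt(174)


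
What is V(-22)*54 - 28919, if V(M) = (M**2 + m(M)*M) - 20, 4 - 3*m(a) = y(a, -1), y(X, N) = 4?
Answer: -3863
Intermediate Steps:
m(a) = 0 (m(a) = 4/3 - 1/3*4 = 4/3 - 4/3 = 0)
V(M) = -20 + M**2 (V(M) = (M**2 + 0*M) - 20 = (M**2 + 0) - 20 = M**2 - 20 = -20 + M**2)
V(-22)*54 - 28919 = (-20 + (-22)**2)*54 - 28919 = (-20 + 484)*54 - 28919 = 464*54 - 28919 = 25056 - 28919 = -3863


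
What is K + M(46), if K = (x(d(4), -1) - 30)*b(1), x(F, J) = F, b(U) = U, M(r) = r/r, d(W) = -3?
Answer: -32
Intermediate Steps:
M(r) = 1
K = -33 (K = (-3 - 30)*1 = -33*1 = -33)
K + M(46) = -33 + 1 = -32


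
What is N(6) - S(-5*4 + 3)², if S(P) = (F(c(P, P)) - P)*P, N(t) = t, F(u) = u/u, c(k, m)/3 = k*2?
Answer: -93630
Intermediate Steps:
c(k, m) = 6*k (c(k, m) = 3*(k*2) = 3*(2*k) = 6*k)
F(u) = 1
S(P) = P*(1 - P) (S(P) = (1 - P)*P = P*(1 - P))
N(6) - S(-5*4 + 3)² = 6 - ((-5*4 + 3)*(1 - (-5*4 + 3)))² = 6 - ((-20 + 3)*(1 - (-20 + 3)))² = 6 - (-17*(1 - 1*(-17)))² = 6 - (-17*(1 + 17))² = 6 - (-17*18)² = 6 - 1*(-306)² = 6 - 1*93636 = 6 - 93636 = -93630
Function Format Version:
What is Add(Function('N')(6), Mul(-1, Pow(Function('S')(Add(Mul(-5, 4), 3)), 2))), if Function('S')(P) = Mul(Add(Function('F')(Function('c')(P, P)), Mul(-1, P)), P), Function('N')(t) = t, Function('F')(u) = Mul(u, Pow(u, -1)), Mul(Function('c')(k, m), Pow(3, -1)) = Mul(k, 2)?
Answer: -93630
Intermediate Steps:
Function('c')(k, m) = Mul(6, k) (Function('c')(k, m) = Mul(3, Mul(k, 2)) = Mul(3, Mul(2, k)) = Mul(6, k))
Function('F')(u) = 1
Function('S')(P) = Mul(P, Add(1, Mul(-1, P))) (Function('S')(P) = Mul(Add(1, Mul(-1, P)), P) = Mul(P, Add(1, Mul(-1, P))))
Add(Function('N')(6), Mul(-1, Pow(Function('S')(Add(Mul(-5, 4), 3)), 2))) = Add(6, Mul(-1, Pow(Mul(Add(Mul(-5, 4), 3), Add(1, Mul(-1, Add(Mul(-5, 4), 3)))), 2))) = Add(6, Mul(-1, Pow(Mul(Add(-20, 3), Add(1, Mul(-1, Add(-20, 3)))), 2))) = Add(6, Mul(-1, Pow(Mul(-17, Add(1, Mul(-1, -17))), 2))) = Add(6, Mul(-1, Pow(Mul(-17, Add(1, 17)), 2))) = Add(6, Mul(-1, Pow(Mul(-17, 18), 2))) = Add(6, Mul(-1, Pow(-306, 2))) = Add(6, Mul(-1, 93636)) = Add(6, -93636) = -93630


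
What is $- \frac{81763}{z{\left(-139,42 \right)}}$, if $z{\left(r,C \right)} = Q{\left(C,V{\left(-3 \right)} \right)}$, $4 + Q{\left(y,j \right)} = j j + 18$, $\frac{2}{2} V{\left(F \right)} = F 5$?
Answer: $- \frac{81763}{239} \approx -342.1$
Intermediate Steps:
$V{\left(F \right)} = 5 F$ ($V{\left(F \right)} = F 5 = 5 F$)
$Q{\left(y,j \right)} = 14 + j^{2}$ ($Q{\left(y,j \right)} = -4 + \left(j j + 18\right) = -4 + \left(j^{2} + 18\right) = -4 + \left(18 + j^{2}\right) = 14 + j^{2}$)
$z{\left(r,C \right)} = 239$ ($z{\left(r,C \right)} = 14 + \left(5 \left(-3\right)\right)^{2} = 14 + \left(-15\right)^{2} = 14 + 225 = 239$)
$- \frac{81763}{z{\left(-139,42 \right)}} = - \frac{81763}{239}$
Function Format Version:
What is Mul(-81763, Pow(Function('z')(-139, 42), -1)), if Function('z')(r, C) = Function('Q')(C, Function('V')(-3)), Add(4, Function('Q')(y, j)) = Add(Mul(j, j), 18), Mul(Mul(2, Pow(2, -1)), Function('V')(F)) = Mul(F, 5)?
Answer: Rational(-81763, 239) ≈ -342.10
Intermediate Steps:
Function('V')(F) = Mul(5, F) (Function('V')(F) = Mul(F, 5) = Mul(5, F))
Function('Q')(y, j) = Add(14, Pow(j, 2)) (Function('Q')(y, j) = Add(-4, Add(Mul(j, j), 18)) = Add(-4, Add(Pow(j, 2), 18)) = Add(-4, Add(18, Pow(j, 2))) = Add(14, Pow(j, 2)))
Function('z')(r, C) = 239 (Function('z')(r, C) = Add(14, Pow(Mul(5, -3), 2)) = Add(14, Pow(-15, 2)) = Add(14, 225) = 239)
Mul(-81763, Pow(Function('z')(-139, 42), -1)) = Mul(-81763, Pow(239, -1)) = Mul(-81763, Rational(1, 239)) = Rational(-81763, 239)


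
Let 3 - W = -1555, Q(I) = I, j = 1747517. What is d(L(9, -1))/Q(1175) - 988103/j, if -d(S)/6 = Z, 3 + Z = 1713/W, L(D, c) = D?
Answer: -822305444/1479691025 ≈ -0.55573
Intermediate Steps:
W = 1558 (W = 3 - 1*(-1555) = 3 + 1555 = 1558)
Z = -2961/1558 (Z = -3 + 1713/1558 = -2961/1558 ≈ -1.9005)
d(S) = 8883/779 (d(S) = -6*(-2961/1558) = 8883/779)
d(L(9, -1))/Q(1175) - 988103/j = (8883/779)/1175 - 988103/1747517 = (8883/779)*(1/1175) - 988103*1/1747517 = 189/19475 - 42961/75979 = -822305444/1479691025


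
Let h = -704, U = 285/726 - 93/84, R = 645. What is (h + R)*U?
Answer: 142839/3388 ≈ 42.160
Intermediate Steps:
U = -2421/3388 (U = 285*(1/726) - 93*1/84 = 95/242 - 31/28 = -2421/3388 ≈ -0.71458)
(h + R)*U = (-704 + 645)*(-2421/3388) = -59*(-2421/3388) = 142839/3388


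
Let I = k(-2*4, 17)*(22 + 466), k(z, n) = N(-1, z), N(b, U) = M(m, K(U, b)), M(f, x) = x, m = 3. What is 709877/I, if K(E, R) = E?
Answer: -709877/3904 ≈ -181.83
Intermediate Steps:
N(b, U) = U
k(z, n) = z
I = -3904 (I = (-2*4)*(22 + 466) = -8*488 = -3904)
709877/I = 709877/(-3904) = 709877*(-1/3904) = -709877/3904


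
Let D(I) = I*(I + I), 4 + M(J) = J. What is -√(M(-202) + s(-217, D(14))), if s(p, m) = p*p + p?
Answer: -√46666 ≈ -216.02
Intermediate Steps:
M(J) = -4 + J
D(I) = 2*I² (D(I) = I*(2*I) = 2*I²)
s(p, m) = p + p² (s(p, m) = p² + p = p + p²)
-√(M(-202) + s(-217, D(14))) = -√((-4 - 202) - 217*(1 - 217)) = -√(-206 - 217*(-216)) = -√(-206 + 46872) = -√46666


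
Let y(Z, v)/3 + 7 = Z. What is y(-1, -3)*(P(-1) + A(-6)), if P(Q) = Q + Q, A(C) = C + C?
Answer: 336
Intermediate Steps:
A(C) = 2*C
y(Z, v) = -21 + 3*Z
P(Q) = 2*Q
y(-1, -3)*(P(-1) + A(-6)) = (-21 + 3*(-1))*(2*(-1) + 2*(-6)) = (-21 - 3)*(-2 - 12) = -24*(-14) = 336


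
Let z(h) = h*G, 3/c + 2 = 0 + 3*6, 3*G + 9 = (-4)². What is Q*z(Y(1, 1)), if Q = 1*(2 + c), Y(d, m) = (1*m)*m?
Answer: 245/48 ≈ 5.1042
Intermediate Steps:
G = 7/3 (G = -3 + (⅓)*(-4)² = -3 + (⅓)*16 = -3 + 16/3 = 7/3 ≈ 2.3333)
c = 3/16 (c = 3/(-2 + (0 + 3*6)) = 3/(-2 + (0 + 18)) = 3/(-2 + 18) = 3/16 ≈ 0.18750)
Y(d, m) = m² (Y(d, m) = m*m = m²)
z(h) = 7*h/3 (z(h) = h*(7/3) = 7*h/3)
Q = 35/16 (Q = 1*(2 + 3/16) = 1*(35/16) = 35/16 ≈ 2.1875)
Q*z(Y(1, 1)) = 35*((7/3)*1²)/16 = 35*((7/3)*1)/16 = (35/16)*(7/3) = 245/48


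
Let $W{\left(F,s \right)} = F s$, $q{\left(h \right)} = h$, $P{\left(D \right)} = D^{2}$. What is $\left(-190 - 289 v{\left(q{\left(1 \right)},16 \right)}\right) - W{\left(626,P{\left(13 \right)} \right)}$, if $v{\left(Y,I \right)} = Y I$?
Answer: $-110608$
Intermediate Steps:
$v{\left(Y,I \right)} = I Y$
$\left(-190 - 289 v{\left(q{\left(1 \right)},16 \right)}\right) - W{\left(626,P{\left(13 \right)} \right)} = \left(-190 - 289 \cdot 16 \cdot 1\right) - 626 \cdot 13^{2} = \left(-190 - 4624\right) - 626 \cdot 169 = \left(-190 - 4624\right) - 105794 = -4814 - 105794 = -110608$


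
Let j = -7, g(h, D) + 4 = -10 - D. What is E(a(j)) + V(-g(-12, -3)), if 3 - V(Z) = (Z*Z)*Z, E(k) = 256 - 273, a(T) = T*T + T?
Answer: -1345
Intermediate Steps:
g(h, D) = -14 - D (g(h, D) = -4 + (-10 - D) = -14 - D)
a(T) = T + T² (a(T) = T² + T = T + T²)
E(k) = -17
V(Z) = 3 - Z³ (V(Z) = 3 - Z*Z*Z = 3 - Z²*Z = 3 - Z³)
E(a(j)) + V(-g(-12, -3)) = -17 + (3 - (-(-14 - 1*(-3)))³) = -17 + (3 - (-(-14 + 3))³) = -17 + (3 - (-1*(-11))³) = -17 + (3 - 1*11³) = -17 + (3 - 1*1331) = -17 + (3 - 1331) = -17 - 1328 = -1345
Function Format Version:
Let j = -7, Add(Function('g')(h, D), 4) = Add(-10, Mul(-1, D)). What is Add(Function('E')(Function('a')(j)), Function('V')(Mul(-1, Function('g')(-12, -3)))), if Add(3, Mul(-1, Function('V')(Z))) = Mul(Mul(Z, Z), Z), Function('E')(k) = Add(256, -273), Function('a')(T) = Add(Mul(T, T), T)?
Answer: -1345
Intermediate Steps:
Function('g')(h, D) = Add(-14, Mul(-1, D)) (Function('g')(h, D) = Add(-4, Add(-10, Mul(-1, D))) = Add(-14, Mul(-1, D)))
Function('a')(T) = Add(T, Pow(T, 2)) (Function('a')(T) = Add(Pow(T, 2), T) = Add(T, Pow(T, 2)))
Function('E')(k) = -17
Function('V')(Z) = Add(3, Mul(-1, Pow(Z, 3))) (Function('V')(Z) = Add(3, Mul(-1, Mul(Mul(Z, Z), Z))) = Add(3, Mul(-1, Mul(Pow(Z, 2), Z))) = Add(3, Mul(-1, Pow(Z, 3))))
Add(Function('E')(Function('a')(j)), Function('V')(Mul(-1, Function('g')(-12, -3)))) = Add(-17, Add(3, Mul(-1, Pow(Mul(-1, Add(-14, Mul(-1, -3))), 3)))) = Add(-17, Add(3, Mul(-1, Pow(Mul(-1, Add(-14, 3)), 3)))) = Add(-17, Add(3, Mul(-1, Pow(Mul(-1, -11), 3)))) = Add(-17, Add(3, Mul(-1, Pow(11, 3)))) = Add(-17, Add(3, Mul(-1, 1331))) = Add(-17, Add(3, -1331)) = Add(-17, -1328) = -1345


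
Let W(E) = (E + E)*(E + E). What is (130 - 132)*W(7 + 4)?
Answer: -968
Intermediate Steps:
W(E) = 4*E² (W(E) = (2*E)*(2*E) = 4*E²)
(130 - 132)*W(7 + 4) = (130 - 132)*(4*(7 + 4)²) = -8*11² = -8*121 = -2*484 = -968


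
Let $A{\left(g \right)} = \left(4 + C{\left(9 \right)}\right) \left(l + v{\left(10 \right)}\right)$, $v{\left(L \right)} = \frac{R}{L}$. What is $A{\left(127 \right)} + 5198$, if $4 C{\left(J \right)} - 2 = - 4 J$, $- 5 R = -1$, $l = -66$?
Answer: $\frac{549491}{100} \approx 5494.9$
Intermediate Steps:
$R = \frac{1}{5}$ ($R = \left(- \frac{1}{5}\right) \left(-1\right) = \frac{1}{5} \approx 0.2$)
$v{\left(L \right)} = \frac{1}{5 L}$
$C{\left(J \right)} = \frac{1}{2} - J$ ($C{\left(J \right)} = \frac{1}{2} + \frac{\left(-4\right) J}{4} = \frac{1}{2} - J$)
$A{\left(g \right)} = \frac{29691}{100}$ ($A{\left(g \right)} = \left(4 + \left(\frac{1}{2} - 9\right)\right) \left(-66 + \frac{1}{5 \cdot 10}\right) = \left(4 + \left(\frac{1}{2} - 9\right)\right) \left(-66 + \frac{1}{5} \cdot \frac{1}{10}\right) = \left(4 - \frac{17}{2}\right) \left(-66 + \frac{1}{50}\right) = \left(- \frac{9}{2}\right) \left(- \frac{3299}{50}\right) = \frac{29691}{100}$)
$A{\left(127 \right)} + 5198 = \frac{29691}{100} + 5198 = \frac{549491}{100}$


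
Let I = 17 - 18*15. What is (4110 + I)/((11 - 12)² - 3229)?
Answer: -3857/3228 ≈ -1.1949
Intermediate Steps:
I = -253 (I = 17 - 270 = -253)
(4110 + I)/((11 - 12)² - 3229) = (4110 - 253)/((11 - 12)² - 3229) = 3857/((-1)² - 3229) = 3857/(1 - 3229) = 3857/(-3228) = 3857*(-1/3228) = -3857/3228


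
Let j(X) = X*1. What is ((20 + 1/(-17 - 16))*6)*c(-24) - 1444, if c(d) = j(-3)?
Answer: -19838/11 ≈ -1803.5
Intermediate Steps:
j(X) = X
c(d) = -3
((20 + 1/(-17 - 16))*6)*c(-24) - 1444 = ((20 + 1/(-17 - 16))*6)*(-3) - 1444 = ((20 + 1/(-33))*6)*(-3) - 1444 = ((20 - 1/33)*6)*(-3) - 1444 = ((659/33)*6)*(-3) - 1444 = (1318/11)*(-3) - 1444 = -3954/11 - 1444 = -19838/11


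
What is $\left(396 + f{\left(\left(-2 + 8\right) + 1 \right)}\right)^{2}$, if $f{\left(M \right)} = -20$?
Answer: $141376$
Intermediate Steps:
$\left(396 + f{\left(\left(-2 + 8\right) + 1 \right)}\right)^{2} = \left(396 - 20\right)^{2} = 376^{2} = 141376$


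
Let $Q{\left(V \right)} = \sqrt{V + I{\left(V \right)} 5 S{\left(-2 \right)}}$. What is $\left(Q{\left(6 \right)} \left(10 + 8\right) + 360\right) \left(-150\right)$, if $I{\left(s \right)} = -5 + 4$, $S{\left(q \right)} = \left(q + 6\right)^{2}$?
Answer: $-54000 - 2700 i \sqrt{74} \approx -54000.0 - 23226.0 i$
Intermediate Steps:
$S{\left(q \right)} = \left(6 + q\right)^{2}$
$I{\left(s \right)} = -1$
$Q{\left(V \right)} = \sqrt{-80 + V}$ ($Q{\left(V \right)} = \sqrt{V + \left(-1\right) 5 \left(6 - 2\right)^{2}} = \sqrt{V - 5 \cdot 4^{2}} = \sqrt{V - 80} = \sqrt{-80 + V}$)
$\left(Q{\left(6 \right)} \left(10 + 8\right) + 360\right) \left(-150\right) = \left(\sqrt{-80 + 6} \left(10 + 8\right) + 360\right) \left(-150\right) = \left(\sqrt{-74} \cdot 18 + 360\right) \left(-150\right) = \left(i \sqrt{74} \cdot 18 + 360\right) \left(-150\right) = \left(18 i \sqrt{74} + 360\right) \left(-150\right) = \left(360 + 18 i \sqrt{74}\right) \left(-150\right) = -54000 - 2700 i \sqrt{74}$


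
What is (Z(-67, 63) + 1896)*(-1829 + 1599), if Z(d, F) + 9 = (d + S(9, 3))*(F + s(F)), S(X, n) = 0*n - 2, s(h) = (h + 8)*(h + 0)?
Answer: 71552310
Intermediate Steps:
s(h) = h*(8 + h) (s(h) = (8 + h)*h = h*(8 + h))
S(X, n) = -2 (S(X, n) = 0 - 2 = -2)
Z(d, F) = -9 + (-2 + d)*(F + F*(8 + F)) (Z(d, F) = -9 + (d - 2)*(F + F*(8 + F)) = -9 + (-2 + d)*(F + F*(8 + F)))
(Z(-67, 63) + 1896)*(-1829 + 1599) = ((-9 - 18*63 - 2*63**2 - 67*63**2 + 9*63*(-67)) + 1896)*(-1829 + 1599) = ((-9 - 1134 - 2*3969 - 67*3969 - 37989) + 1896)*(-230) = ((-9 - 1134 - 7938 - 265923 - 37989) + 1896)*(-230) = (-312993 + 1896)*(-230) = -311097*(-230) = 71552310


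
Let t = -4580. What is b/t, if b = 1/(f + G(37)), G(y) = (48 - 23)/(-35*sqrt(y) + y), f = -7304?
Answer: 321055549/10740083903457180 - 175*sqrt(37)/2148016780691436 ≈ 2.9893e-8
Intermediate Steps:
G(y) = 25/(y - 35*sqrt(y))
b = 1/(-7304 + 25/(37 - 35*sqrt(37))) ≈ -0.00013691
b/t = (-321055549/2344996485471 + 875*sqrt(37)/2344996485471)/(-4580) = (-321055549/2344996485471 + 875*sqrt(37)/2344996485471)*(-1/4580) = 321055549/10740083903457180 - 175*sqrt(37)/2148016780691436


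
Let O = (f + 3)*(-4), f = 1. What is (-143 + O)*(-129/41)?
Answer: 20511/41 ≈ 500.27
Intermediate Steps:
O = -16 (O = (1 + 3)*(-4) = 4*(-4) = -16)
(-143 + O)*(-129/41) = (-143 - 16)*(-129/41) = -(-20511)/41 = -159*(-129/41) = 20511/41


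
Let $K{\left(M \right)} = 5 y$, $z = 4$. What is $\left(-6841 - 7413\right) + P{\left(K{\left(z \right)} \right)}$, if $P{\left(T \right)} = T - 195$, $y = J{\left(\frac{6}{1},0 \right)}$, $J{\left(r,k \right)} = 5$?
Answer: $-14424$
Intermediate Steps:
$y = 5$
$K{\left(M \right)} = 25$ ($K{\left(M \right)} = 5 \cdot 5 = 25$)
$P{\left(T \right)} = -195 + T$
$\left(-6841 - 7413\right) + P{\left(K{\left(z \right)} \right)} = \left(-6841 - 7413\right) + \left(-195 + 25\right) = \left(-6841 - 7413\right) - 170 = -14254 - 170 = -14424$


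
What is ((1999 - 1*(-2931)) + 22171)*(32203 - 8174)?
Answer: 651209929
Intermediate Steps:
((1999 - 1*(-2931)) + 22171)*(32203 - 8174) = ((1999 + 2931) + 22171)*24029 = (4930 + 22171)*24029 = 27101*24029 = 651209929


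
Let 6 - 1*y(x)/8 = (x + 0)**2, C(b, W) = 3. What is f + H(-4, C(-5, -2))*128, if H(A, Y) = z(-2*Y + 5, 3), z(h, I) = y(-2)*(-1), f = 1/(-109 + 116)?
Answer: -14335/7 ≈ -2047.9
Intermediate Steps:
f = 1/7 ≈ 0.14286
y(x) = 48 - 8*x**2 (y(x) = 48 - 8*(x + 0)**2 = 48 - 8*x**2)
z(h, I) = -16 (z(h, I) = (48 - 8*(-2)**2)*(-1) = (48 - 8*4)*(-1) = (48 - 32)*(-1) = 16*(-1) = -16)
H(A, Y) = -16
f + H(-4, C(-5, -2))*128 = 1/7 - 16*128 = 1/7 - 2048 = -14335/7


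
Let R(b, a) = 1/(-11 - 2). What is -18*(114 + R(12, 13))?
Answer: -26658/13 ≈ -2050.6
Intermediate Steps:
R(b, a) = -1/13 (R(b, a) = 1/(-13) = -1/13)
-18*(114 + R(12, 13)) = -18*(114 - 1/13) = -18*1481/13 = -26658/13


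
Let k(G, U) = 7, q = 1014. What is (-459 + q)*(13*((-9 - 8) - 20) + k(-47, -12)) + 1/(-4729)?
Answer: -1244058031/4729 ≈ -2.6307e+5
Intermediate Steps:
(-459 + q)*(13*((-9 - 8) - 20) + k(-47, -12)) + 1/(-4729) = (-459 + 1014)*(13*((-9 - 8) - 20) + 7) + 1/(-4729) = 555*(13*(-17 - 20) + 7) - 1/4729 = 555*(13*(-37) + 7) - 1/4729 = 555*(-481 + 7) - 1/4729 = 555*(-474) - 1/4729 = -263070 - 1/4729 = -1244058031/4729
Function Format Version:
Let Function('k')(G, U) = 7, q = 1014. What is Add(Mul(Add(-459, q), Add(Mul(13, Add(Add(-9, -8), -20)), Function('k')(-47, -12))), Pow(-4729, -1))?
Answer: Rational(-1244058031, 4729) ≈ -2.6307e+5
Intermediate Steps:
Add(Mul(Add(-459, q), Add(Mul(13, Add(Add(-9, -8), -20)), Function('k')(-47, -12))), Pow(-4729, -1)) = Add(Mul(Add(-459, 1014), Add(Mul(13, Add(Add(-9, -8), -20)), 7)), Pow(-4729, -1)) = Add(Mul(555, Add(Mul(13, Add(-17, -20)), 7)), Rational(-1, 4729)) = Add(Mul(555, Add(Mul(13, -37), 7)), Rational(-1, 4729)) = Add(Mul(555, Add(-481, 7)), Rational(-1, 4729)) = Add(Mul(555, -474), Rational(-1, 4729)) = Add(-263070, Rational(-1, 4729)) = Rational(-1244058031, 4729)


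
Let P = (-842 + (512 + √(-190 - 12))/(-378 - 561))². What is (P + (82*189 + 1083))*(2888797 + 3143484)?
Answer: 1287968680277733973/293907 + 9544878226300*I*√202/881721 ≈ 4.3822e+12 + 1.5386e+8*I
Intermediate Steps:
P = (-791150/939 - I*√202/939)² (P = (-842 + (512 + √(-202))/(-939))² = (-842 + (512 + I*√202)*(-1/939))² = (-842 + (-512/939 - I*√202/939))² = (-791150/939 - I*√202/939)² ≈ 7.0988e+5 + 26.0*I)
(P + (82*189 + 1083))*(2888797 + 3143484) = ((791150 + I*√202)²/881721 + (82*189 + 1083))*(2888797 + 3143484) = ((791150 + I*√202)²/881721 + (15498 + 1083))*6032281 = ((791150 + I*√202)²/881721 + 16581)*6032281 = (16581 + (791150 + I*√202)²/881721)*6032281 = 100021251261 + 6032281*(791150 + I*√202)²/881721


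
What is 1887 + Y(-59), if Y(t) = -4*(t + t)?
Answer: 2359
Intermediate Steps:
Y(t) = -8*t
1887 + Y(-59) = 1887 - 8*(-59) = 1887 + 472 = 2359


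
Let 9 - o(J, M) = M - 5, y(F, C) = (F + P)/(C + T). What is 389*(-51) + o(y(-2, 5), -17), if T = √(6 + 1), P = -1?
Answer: -19808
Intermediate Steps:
T = √7 ≈ 2.6458
y(F, C) = (-1 + F)/(C + √7) (y(F, C) = (F - 1)/(C + √7) = (-1 + F)/(C + √7))
o(J, M) = 14 - M (o(J, M) = 9 - (M - 5) = 9 - (-5 + M) = 9 + (5 - M) = 14 - M)
389*(-51) + o(y(-2, 5), -17) = 389*(-51) + (14 - 1*(-17)) = -19839 + (14 + 17) = -19839 + 31 = -19808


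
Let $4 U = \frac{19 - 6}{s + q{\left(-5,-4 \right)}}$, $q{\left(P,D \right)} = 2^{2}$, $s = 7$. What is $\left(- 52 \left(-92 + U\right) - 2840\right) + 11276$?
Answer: $\frac{145251}{11} \approx 13205.0$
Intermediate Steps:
$q{\left(P,D \right)} = 4$
$U = \frac{13}{44}$ ($U = \frac{\left(19 - 6\right) \frac{1}{7 + 4}}{4} = \frac{13 \cdot \frac{1}{11}}{4} = \frac{1}{4} \cdot \frac{13}{11} = \frac{13}{44} \approx 0.29545$)
$\left(- 52 \left(-92 + U\right) - 2840\right) + 11276 = \left(- 52 \left(-92 + \frac{13}{44}\right) - 2840\right) + 11276 = \left(\left(-52\right) \left(- \frac{4035}{44}\right) - 2840\right) + 11276 = \left(\frac{52455}{11} - 2840\right) + 11276 = \frac{21215}{11} + 11276 = \frac{145251}{11}$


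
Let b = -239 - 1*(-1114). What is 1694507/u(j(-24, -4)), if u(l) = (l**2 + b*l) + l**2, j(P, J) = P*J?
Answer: 1694507/102432 ≈ 16.543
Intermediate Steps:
j(P, J) = J*P
b = 875 (b = -239 + 1114 = 875)
u(l) = 2*l**2 + 875*l (u(l) = (l**2 + 875*l) + l**2 = 2*l**2 + 875*l)
1694507/u(j(-24, -4)) = 1694507/(((-4*(-24))*(875 + 2*(-4*(-24))))) = 1694507/((96*(875 + 2*96))) = 1694507/((96*(875 + 192))) = 1694507/((96*1067)) = 1694507/102432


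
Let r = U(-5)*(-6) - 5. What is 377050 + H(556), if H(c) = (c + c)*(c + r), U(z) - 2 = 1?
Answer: 969746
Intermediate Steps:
U(z) = 3 (U(z) = 2 + 1 = 3)
r = -23 (r = 3*(-6) - 5 = -18 - 5 = -23)
H(c) = 2*c*(-23 + c) (H(c) = (c + c)*(c - 23) = (2*c)*(-23 + c) = 2*c*(-23 + c))
377050 + H(556) = 377050 + 2*556*(-23 + 556) = 377050 + 2*556*533 = 377050 + 592696 = 969746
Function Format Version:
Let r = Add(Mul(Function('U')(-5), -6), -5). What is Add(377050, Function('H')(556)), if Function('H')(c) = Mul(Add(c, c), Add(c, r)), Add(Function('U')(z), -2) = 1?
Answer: 969746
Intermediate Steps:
Function('U')(z) = 3 (Function('U')(z) = Add(2, 1) = 3)
r = -23 (r = Add(Mul(3, -6), -5) = Add(-18, -5) = -23)
Function('H')(c) = Mul(2, c, Add(-23, c)) (Function('H')(c) = Mul(Add(c, c), Add(c, -23)) = Mul(Mul(2, c), Add(-23, c)) = Mul(2, c, Add(-23, c)))
Add(377050, Function('H')(556)) = Add(377050, Mul(2, 556, Add(-23, 556))) = Add(377050, Mul(2, 556, 533)) = Add(377050, 592696) = 969746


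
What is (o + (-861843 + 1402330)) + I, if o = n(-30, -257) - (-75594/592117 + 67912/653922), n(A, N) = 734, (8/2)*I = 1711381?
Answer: 750441691330377733/774396665748 ≈ 9.6907e+5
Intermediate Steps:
I = 1711381/4 (I = (1/4)*1711381 = 1711381/4 ≈ 4.2785e+5)
o = 142106398529740/193599166437 (o = 734 - (-75594/592117 + 67912/653922) = 734 - (-75594*1/592117 + 67912*(1/653922)) = 734 - (-75594/592117 + 33956/326961) = 734 - 1*(-4610364982/193599166437) = 734 + 4610364982/193599166437 = 142106398529740/193599166437 ≈ 734.02)
(o + (-861843 + 1402330)) + I = (142106398529740/193599166437 + (-861843 + 1402330)) + 1711381/4 = (142106398529740/193599166437 + 540487) + 1711381/4 = 104779939068564559/193599166437 + 1711381/4 = 750441691330377733/774396665748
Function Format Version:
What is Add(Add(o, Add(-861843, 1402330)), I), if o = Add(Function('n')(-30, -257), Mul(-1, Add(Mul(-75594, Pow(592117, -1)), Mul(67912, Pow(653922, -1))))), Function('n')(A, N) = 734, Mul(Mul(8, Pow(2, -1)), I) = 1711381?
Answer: Rational(750441691330377733, 774396665748) ≈ 9.6907e+5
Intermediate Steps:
I = Rational(1711381, 4) (I = Mul(Rational(1, 4), 1711381) = Rational(1711381, 4) ≈ 4.2785e+5)
o = Rational(142106398529740, 193599166437) (o = Add(734, Mul(-1, Add(Mul(-75594, Pow(592117, -1)), Mul(67912, Pow(653922, -1))))) = Add(734, Mul(-1, Add(Mul(-75594, Rational(1, 592117)), Mul(67912, Rational(1, 653922))))) = Add(734, Mul(-1, Add(Rational(-75594, 592117), Rational(33956, 326961)))) = Add(734, Mul(-1, Rational(-4610364982, 193599166437))) = Add(734, Rational(4610364982, 193599166437)) = Rational(142106398529740, 193599166437) ≈ 734.02)
Add(Add(o, Add(-861843, 1402330)), I) = Add(Add(Rational(142106398529740, 193599166437), Add(-861843, 1402330)), Rational(1711381, 4)) = Add(Add(Rational(142106398529740, 193599166437), 540487), Rational(1711381, 4)) = Add(Rational(104779939068564559, 193599166437), Rational(1711381, 4)) = Rational(750441691330377733, 774396665748)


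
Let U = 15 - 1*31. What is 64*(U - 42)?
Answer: -3712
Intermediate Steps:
U = -16 (U = 15 - 31 = -16)
64*(U - 42) = 64*(-16 - 42) = 64*(-58) = -3712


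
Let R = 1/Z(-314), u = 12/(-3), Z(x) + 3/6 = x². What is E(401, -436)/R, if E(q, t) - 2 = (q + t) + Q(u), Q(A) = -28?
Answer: -12028651/2 ≈ -6.0143e+6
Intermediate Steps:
Z(x) = -½ + x²
u = -4 (u = 12*(-⅓) = -4)
E(q, t) = -26 + q + t (E(q, t) = 2 + ((q + t) - 28) = 2 + (-28 + q + t) = -26 + q + t)
R = 2/197191 (R = 1/(-½ + (-314)²) = 1/(-½ + 98596) = 1/(197191/2) = 2/197191 ≈ 1.0142e-5)
E(401, -436)/R = (-26 + 401 - 436)/(2/197191) = -61*197191/2 = -12028651/2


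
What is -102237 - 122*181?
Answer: -124319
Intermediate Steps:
-102237 - 122*181 = -102237 - 1*22082 = -102237 - 22082 = -124319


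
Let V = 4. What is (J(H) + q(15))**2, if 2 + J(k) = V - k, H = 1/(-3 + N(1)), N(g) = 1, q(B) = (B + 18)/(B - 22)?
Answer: 961/196 ≈ 4.9031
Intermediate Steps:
q(B) = (18 + B)/(-22 + B)
H = -1/2 (H = 1/(-3 + 1) = 1/(-2) = 1*(-1/2) = -1/2 ≈ -0.50000)
J(k) = 2 - k (J(k) = -2 + (4 - k) = 2 - k)
(J(H) + q(15))**2 = ((2 - 1*(-1/2)) + (18 + 15)/(-22 + 15))**2 = ((2 + 1/2) + 33/(-7))**2 = (5/2 - 1/7*33)**2 = (5/2 - 33/7)**2 = (-31/14)**2 = 961/196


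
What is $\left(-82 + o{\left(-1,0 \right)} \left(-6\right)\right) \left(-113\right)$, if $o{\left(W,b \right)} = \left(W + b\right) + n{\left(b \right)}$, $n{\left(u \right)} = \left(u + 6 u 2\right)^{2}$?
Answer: $8588$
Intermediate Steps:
$n{\left(u \right)} = 169 u^{2}$ ($n{\left(u \right)} = \left(u + 12 u\right)^{2} = \left(13 u\right)^{2} = 169 u^{2}$)
$o{\left(W,b \right)} = W + b + 169 b^{2}$ ($o{\left(W,b \right)} = \left(W + b\right) + 169 b^{2} = W + b + 169 b^{2}$)
$\left(-82 + o{\left(-1,0 \right)} \left(-6\right)\right) \left(-113\right) = \left(-82 + \left(-1 + 0 + 169 \cdot 0^{2}\right) \left(-6\right)\right) \left(-113\right) = \left(-82 + \left(-1 + 0 + 169 \cdot 0\right) \left(-6\right)\right) \left(-113\right) = \left(-82 + \left(-1 + 0 + 0\right) \left(-6\right)\right) \left(-113\right) = \left(-82 - -6\right) \left(-113\right) = \left(-82 + 6\right) \left(-113\right) = \left(-76\right) \left(-113\right) = 8588$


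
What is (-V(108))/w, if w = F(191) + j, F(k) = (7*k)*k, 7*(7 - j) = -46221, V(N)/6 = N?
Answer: -648/261977 ≈ -0.0024735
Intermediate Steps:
V(N) = 6*N
j = 6610 (j = 7 - 1/7*(-46221) = 7 + 6603 = 6610)
F(k) = 7*k**2
w = 261977 (w = 7*191**2 + 6610 = 7*36481 + 6610 = 255367 + 6610 = 261977)
(-V(108))/w = -6*108/261977 = -1*648*(1/261977) = -648*1/261977 = -648/261977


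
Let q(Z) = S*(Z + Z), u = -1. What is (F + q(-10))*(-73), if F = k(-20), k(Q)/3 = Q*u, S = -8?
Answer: -16060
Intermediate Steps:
k(Q) = -3*Q (k(Q) = 3*(Q*(-1)) = 3*(-Q) = -3*Q)
F = 60 (F = -3*(-20) = 60)
q(Z) = -16*Z (q(Z) = -8*(Z + Z) = -16*Z)
(F + q(-10))*(-73) = (60 - 16*(-10))*(-73) = (60 + 160)*(-73) = 220*(-73) = -16060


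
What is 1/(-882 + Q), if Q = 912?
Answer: 1/30 ≈ 0.033333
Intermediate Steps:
1/(-882 + Q) = 1/(-882 + 912) = 1/30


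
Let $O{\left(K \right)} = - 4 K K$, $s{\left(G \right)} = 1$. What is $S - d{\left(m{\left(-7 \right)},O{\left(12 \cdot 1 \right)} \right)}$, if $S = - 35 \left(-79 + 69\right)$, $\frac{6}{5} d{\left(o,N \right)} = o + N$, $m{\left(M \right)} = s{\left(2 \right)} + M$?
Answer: $835$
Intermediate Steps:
$O{\left(K \right)} = - 4 K^{2}$
$m{\left(M \right)} = 1 + M$
$d{\left(o,N \right)} = \frac{5 N}{6} + \frac{5 o}{6}$ ($d{\left(o,N \right)} = \frac{5 \left(o + N\right)}{6} = \frac{5 \left(N + o\right)}{6} = \frac{5 N}{6} + \frac{5 o}{6}$)
$S = 350$ ($S = \left(-35\right) \left(-10\right) = 350$)
$S - d{\left(m{\left(-7 \right)},O{\left(12 \cdot 1 \right)} \right)} = 350 - \left(\frac{5 \left(- 4 \left(12 \cdot 1\right)^{2}\right)}{6} + \frac{5 \left(1 - 7\right)}{6}\right) = 350 - \left(\frac{5 \left(- 4 \cdot 12^{2}\right)}{6} + \frac{5}{6} \left(-6\right)\right) = 350 - \left(\frac{5 \left(\left(-4\right) 144\right)}{6} - 5\right) = 350 - \left(\frac{5}{6} \left(-576\right) - 5\right) = 350 - \left(-480 - 5\right) = 350 - -485 = 350 + 485 = 835$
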